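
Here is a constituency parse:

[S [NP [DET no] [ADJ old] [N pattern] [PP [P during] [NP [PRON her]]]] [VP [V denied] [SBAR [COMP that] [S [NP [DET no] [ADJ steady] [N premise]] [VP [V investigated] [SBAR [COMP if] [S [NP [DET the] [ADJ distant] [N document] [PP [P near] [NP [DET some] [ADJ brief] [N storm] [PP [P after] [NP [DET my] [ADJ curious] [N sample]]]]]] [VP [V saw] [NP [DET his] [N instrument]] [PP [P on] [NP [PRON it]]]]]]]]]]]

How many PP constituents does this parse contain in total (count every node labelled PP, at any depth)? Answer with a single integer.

4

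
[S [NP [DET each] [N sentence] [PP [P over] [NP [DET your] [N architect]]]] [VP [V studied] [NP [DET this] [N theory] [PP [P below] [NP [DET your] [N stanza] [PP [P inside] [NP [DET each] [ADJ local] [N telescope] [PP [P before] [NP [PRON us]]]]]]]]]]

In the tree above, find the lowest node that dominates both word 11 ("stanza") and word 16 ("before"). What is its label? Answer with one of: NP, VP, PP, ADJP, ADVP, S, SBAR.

NP

The smallest bracket enclosing both words is [NP your stanza inside each local telescope before us], so the label is NP.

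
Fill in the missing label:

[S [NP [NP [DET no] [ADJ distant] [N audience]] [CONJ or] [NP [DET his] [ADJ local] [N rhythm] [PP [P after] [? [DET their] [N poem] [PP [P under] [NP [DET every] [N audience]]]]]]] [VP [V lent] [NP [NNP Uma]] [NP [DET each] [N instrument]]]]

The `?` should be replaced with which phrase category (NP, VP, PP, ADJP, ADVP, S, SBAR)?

NP

Looking at what the `?` directly dominates — DET 'their', N 'poem', PP — this is a noun phrase (NP).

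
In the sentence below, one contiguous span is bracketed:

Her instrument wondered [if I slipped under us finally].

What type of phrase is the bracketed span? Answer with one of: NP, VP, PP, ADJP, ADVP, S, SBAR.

"if" is the head of the bracketed span, so the span is a subordinate clause: SBAR.

SBAR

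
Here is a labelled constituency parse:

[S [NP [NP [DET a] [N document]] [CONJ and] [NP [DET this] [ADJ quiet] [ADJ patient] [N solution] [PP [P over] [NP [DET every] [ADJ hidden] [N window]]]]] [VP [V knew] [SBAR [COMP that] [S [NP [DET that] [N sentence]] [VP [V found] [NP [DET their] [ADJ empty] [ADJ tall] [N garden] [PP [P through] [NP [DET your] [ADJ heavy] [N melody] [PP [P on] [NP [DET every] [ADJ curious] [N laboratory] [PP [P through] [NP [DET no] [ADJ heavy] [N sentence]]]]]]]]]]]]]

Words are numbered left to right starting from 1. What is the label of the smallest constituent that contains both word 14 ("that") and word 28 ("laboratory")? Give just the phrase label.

S

Word 14 lies under S → VP → SBAR → S → NP → DET; word 28 lies under S → VP → SBAR → S → VP → NP → PP → NP → PP → NP → N. The lowest shared node is the S.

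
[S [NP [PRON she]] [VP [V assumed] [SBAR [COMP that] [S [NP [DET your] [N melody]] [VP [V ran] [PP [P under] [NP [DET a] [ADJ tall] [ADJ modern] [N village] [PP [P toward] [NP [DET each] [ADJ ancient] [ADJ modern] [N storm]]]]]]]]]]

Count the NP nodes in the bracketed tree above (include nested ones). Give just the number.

4

Scanning left to right, an opening `[NP` appears at word positions 1, 4, 8, 13 — 4 in total.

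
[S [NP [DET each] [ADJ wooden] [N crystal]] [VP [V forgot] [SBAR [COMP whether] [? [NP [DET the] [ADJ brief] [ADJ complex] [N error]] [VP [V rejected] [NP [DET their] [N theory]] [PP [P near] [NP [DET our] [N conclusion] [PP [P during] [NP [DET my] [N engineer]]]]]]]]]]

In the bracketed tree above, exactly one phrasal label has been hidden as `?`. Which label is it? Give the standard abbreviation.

S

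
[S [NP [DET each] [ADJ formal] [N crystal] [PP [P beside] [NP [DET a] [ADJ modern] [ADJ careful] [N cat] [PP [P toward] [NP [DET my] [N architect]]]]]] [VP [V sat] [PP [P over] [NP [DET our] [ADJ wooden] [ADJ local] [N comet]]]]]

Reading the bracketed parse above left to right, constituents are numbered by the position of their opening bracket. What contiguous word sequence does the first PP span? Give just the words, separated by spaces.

In left-to-right order the PP constituents are "beside a modern careful cat toward my architect"; "toward my architect"; "over our wooden local comet". Number 1 is "beside a modern careful cat toward my architect".

beside a modern careful cat toward my architect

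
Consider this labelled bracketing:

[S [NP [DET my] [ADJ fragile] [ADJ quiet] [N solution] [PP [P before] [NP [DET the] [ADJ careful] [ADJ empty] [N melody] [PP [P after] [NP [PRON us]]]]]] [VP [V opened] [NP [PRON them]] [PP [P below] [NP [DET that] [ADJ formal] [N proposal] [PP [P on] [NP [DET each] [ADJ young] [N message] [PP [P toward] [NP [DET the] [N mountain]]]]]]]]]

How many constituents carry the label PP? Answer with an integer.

The PP constituents are: [PP before the careful empty melody after us]; [PP after us]; [PP below that formal proposal on each young message toward the mountain]; [PP on each young message toward the mountain]; [PP toward the mountain]. Total: 5.

5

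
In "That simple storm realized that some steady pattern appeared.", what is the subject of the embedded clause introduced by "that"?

The subject of the embedded clause introduced by "that" is the NP immediately before the verb "appeared": "some steady pattern".

some steady pattern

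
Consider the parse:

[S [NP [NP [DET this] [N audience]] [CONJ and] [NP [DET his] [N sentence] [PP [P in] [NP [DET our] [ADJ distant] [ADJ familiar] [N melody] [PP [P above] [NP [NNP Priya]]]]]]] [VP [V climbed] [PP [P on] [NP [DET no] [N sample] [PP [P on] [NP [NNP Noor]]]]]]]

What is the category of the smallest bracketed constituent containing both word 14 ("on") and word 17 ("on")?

The smallest bracket enclosing both words is [PP on no sample on Noor], so the label is PP.

PP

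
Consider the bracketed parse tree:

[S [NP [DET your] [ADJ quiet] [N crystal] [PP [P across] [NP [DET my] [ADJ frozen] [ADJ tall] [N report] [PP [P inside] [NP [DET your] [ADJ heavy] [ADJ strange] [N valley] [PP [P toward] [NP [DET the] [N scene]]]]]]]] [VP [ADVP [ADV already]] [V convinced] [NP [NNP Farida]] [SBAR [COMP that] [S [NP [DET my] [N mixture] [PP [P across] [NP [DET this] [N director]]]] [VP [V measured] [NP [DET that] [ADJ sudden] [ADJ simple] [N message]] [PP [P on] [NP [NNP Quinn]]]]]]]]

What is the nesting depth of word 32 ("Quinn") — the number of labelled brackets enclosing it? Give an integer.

The word sits inside NNP, which is inside NP, inside PP, inside VP, inside S, inside SBAR, inside VP, inside S — 8 brackets in all.

8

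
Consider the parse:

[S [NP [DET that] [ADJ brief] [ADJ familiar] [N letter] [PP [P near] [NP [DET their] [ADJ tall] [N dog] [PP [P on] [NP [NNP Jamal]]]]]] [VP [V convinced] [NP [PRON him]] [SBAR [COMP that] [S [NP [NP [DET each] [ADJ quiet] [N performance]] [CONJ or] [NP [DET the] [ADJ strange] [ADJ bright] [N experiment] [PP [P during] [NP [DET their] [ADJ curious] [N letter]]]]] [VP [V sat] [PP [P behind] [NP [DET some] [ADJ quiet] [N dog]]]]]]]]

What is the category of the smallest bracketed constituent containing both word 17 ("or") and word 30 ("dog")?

S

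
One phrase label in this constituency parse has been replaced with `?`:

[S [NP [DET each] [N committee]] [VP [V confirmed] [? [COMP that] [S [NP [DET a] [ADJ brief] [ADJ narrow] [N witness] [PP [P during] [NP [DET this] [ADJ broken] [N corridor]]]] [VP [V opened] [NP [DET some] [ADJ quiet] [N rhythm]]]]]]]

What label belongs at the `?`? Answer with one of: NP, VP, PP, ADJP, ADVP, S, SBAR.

SBAR

Looking at what the `?` directly dominates — COMP 'that', S — this is a subordinate clause (SBAR).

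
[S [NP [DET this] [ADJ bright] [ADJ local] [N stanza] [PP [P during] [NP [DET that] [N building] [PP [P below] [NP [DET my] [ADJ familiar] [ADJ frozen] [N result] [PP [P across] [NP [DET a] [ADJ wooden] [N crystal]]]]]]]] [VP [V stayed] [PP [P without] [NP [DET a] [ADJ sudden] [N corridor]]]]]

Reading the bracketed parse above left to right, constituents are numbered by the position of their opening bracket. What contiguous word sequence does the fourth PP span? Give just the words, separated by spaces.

In left-to-right order the PP constituents are "during that building below my familiar frozen result across a wooden crystal"; "below my familiar frozen result across a wooden crystal"; "across a wooden crystal"; "without a sudden corridor". Number 4 is "without a sudden corridor".

without a sudden corridor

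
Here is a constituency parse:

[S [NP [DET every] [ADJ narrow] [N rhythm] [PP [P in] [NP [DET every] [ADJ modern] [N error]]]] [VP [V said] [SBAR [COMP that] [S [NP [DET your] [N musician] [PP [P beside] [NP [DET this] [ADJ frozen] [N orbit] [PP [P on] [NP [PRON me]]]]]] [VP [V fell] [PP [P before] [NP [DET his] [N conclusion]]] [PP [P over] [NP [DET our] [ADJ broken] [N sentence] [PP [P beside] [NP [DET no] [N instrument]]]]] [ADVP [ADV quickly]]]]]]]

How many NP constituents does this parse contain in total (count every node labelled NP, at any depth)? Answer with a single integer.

8

Scanning left to right, an opening `[NP` appears at word positions 1, 5, 10, 13, 17, 20, 23, 27 — 8 in total.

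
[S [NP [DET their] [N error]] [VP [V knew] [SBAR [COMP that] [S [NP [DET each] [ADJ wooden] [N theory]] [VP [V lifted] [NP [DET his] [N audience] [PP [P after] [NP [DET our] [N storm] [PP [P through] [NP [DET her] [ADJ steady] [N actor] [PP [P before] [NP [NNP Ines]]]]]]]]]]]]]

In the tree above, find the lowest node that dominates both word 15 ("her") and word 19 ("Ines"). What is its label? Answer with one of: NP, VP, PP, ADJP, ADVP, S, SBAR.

NP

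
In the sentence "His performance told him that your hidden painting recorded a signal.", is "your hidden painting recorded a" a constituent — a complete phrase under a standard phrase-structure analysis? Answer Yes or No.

"your" belongs to the noun phrase "your hidden painting" while "a" belongs to the verb phrase "recorded a signal"; a span that runs across that boundary is not a single phrase.

No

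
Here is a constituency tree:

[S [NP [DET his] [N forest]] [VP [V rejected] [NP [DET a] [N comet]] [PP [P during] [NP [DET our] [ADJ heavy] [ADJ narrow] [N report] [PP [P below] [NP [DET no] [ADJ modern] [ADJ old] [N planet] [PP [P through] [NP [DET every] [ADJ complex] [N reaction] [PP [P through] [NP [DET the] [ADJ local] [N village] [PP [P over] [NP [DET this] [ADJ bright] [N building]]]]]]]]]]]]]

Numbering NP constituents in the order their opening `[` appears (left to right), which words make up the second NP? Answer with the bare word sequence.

The NP opening brackets appear, in order, over: "his forest"; "a comet"; "our heavy narrow report below no modern old planet through every complex reaction through the local village over this bright building"; "no modern old planet through every complex reaction through the local village over this bright building"; "every complex reaction through the local village over this bright building"; "the local village over this bright building"; "this bright building". The second one spans "a comet".

a comet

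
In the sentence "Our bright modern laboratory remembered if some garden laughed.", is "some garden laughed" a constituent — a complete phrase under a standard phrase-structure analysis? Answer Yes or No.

Yes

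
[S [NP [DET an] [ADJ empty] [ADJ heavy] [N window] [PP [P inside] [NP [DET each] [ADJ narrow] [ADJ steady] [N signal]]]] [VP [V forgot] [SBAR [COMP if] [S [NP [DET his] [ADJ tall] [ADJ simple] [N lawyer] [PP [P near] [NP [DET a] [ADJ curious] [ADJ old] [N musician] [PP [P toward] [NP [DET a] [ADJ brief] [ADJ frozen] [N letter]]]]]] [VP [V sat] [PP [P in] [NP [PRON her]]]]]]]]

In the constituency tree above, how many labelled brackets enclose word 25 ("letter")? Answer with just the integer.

10

Counting open brackets not yet closed at "letter": [S [VP [SBAR [S [NP [PP [NP [PP [NP [N = 10.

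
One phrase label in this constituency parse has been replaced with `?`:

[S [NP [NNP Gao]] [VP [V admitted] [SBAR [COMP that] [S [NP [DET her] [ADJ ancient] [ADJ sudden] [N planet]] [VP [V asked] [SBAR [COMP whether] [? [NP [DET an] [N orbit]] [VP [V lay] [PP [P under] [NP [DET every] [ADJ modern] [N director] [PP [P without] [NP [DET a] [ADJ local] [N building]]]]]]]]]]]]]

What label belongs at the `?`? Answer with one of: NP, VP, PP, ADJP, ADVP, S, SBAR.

S

A constituent whose immediate children are NP, VP is a clause: S.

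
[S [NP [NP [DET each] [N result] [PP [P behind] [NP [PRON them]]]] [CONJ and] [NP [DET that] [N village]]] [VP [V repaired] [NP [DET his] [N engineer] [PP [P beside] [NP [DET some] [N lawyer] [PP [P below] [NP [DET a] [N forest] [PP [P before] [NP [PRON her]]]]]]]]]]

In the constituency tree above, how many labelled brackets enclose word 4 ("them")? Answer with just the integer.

6

The word sits inside PRON, which is inside NP, inside PP, inside NP, inside NP, inside S — 6 brackets in all.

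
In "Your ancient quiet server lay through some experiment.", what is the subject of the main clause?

your ancient quiet server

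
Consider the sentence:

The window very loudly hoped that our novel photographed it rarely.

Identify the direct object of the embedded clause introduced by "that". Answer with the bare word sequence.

it

"photographed" heads the VP of the embedded clause introduced by "that", and "it" is its direct object.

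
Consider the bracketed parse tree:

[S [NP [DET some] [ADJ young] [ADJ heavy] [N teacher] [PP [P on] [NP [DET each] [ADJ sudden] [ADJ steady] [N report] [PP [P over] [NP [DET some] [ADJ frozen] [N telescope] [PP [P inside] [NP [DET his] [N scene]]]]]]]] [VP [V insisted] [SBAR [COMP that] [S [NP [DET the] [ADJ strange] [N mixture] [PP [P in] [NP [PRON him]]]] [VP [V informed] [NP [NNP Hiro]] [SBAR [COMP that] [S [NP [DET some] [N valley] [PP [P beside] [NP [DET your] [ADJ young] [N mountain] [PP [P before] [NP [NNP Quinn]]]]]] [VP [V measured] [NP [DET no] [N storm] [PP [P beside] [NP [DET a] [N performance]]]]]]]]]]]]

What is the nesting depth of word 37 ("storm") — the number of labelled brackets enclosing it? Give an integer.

10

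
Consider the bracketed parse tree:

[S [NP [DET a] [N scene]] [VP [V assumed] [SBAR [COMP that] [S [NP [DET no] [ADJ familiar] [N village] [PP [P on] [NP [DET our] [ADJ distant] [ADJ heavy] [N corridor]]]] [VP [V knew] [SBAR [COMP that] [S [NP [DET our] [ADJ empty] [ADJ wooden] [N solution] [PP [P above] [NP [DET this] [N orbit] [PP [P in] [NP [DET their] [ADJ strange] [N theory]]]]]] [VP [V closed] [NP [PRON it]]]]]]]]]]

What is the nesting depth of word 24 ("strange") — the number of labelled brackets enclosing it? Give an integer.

13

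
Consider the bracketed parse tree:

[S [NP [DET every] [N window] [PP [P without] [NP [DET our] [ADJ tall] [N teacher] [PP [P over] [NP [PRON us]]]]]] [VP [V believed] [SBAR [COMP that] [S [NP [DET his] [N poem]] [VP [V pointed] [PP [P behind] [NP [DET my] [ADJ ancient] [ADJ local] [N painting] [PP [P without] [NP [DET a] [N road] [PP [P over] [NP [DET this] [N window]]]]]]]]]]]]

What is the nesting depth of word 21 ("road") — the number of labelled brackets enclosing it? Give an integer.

10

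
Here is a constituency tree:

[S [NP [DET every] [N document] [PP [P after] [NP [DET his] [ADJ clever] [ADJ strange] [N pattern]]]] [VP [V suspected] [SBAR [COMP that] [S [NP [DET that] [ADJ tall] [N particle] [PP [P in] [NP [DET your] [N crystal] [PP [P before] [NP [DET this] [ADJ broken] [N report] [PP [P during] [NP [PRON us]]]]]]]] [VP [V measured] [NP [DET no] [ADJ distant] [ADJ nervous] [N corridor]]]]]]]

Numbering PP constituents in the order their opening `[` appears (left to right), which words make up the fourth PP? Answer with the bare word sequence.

during us

Opening `[PP` markers occur at word positions 3, 13, 16, 20; the fourth of these opens the constituent [PP during us].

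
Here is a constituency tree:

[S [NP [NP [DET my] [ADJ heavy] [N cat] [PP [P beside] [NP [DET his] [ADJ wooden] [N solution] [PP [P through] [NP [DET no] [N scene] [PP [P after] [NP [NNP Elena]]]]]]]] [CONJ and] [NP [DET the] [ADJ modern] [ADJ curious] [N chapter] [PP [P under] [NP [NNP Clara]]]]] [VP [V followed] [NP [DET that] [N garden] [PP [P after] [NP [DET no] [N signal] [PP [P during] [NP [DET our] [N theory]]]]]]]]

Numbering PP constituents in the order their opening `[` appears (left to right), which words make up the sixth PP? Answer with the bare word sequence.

In left-to-right order the PP constituents are "beside his wooden solution through no scene after Elena"; "through no scene after Elena"; "after Elena"; "under Clara"; "after no signal during our theory"; "during our theory". Number 6 is "during our theory".

during our theory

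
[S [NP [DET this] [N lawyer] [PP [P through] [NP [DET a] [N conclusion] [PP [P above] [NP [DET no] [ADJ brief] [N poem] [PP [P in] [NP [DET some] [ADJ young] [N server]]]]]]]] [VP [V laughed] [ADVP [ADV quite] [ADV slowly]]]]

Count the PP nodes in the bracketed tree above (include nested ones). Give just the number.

3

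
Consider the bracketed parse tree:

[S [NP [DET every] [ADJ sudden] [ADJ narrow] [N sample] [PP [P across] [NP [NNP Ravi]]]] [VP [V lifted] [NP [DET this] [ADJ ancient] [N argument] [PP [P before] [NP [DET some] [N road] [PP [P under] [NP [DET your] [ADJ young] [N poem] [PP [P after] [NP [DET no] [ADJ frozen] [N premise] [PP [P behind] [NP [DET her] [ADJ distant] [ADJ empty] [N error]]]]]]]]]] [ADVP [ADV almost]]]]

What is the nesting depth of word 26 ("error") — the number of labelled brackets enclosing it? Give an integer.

The word sits inside N, which is inside NP, inside PP, inside NP, inside PP, inside NP, inside PP, inside NP, inside PP, inside NP, inside VP, inside S — 12 brackets in all.

12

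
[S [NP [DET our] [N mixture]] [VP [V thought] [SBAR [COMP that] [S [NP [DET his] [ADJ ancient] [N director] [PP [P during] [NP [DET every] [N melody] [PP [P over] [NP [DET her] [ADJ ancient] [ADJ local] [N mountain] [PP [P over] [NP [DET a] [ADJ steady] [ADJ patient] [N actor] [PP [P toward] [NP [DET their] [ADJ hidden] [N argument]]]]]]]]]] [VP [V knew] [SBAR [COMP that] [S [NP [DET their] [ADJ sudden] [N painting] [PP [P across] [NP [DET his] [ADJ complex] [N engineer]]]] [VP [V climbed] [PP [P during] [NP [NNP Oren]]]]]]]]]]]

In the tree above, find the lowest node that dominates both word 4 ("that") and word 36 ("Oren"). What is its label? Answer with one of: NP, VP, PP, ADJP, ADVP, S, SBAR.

SBAR

The smallest bracket enclosing both words is [SBAR that his ancient director during every melody over her ancient local mountain over a steady patient actor toward their hidden argument knew that their sudden painting across his complex engineer climbed during Oren], so the label is SBAR.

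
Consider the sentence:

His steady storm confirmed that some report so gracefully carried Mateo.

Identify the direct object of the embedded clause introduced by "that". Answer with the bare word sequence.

Mateo

Within the embedded clause introduced by "that", the direct object of "carried" is "Mateo".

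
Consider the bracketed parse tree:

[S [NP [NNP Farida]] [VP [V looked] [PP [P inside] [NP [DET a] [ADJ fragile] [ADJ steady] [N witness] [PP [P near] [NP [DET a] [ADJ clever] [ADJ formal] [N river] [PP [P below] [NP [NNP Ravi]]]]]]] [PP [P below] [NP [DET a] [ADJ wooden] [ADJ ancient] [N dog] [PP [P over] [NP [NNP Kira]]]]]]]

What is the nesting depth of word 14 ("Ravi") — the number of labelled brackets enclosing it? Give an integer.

9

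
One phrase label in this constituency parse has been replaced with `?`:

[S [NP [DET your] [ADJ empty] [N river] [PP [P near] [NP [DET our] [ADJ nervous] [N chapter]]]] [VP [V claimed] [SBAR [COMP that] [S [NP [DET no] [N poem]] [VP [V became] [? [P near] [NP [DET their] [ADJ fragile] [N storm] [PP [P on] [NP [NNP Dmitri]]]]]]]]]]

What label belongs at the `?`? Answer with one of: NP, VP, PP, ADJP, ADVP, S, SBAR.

PP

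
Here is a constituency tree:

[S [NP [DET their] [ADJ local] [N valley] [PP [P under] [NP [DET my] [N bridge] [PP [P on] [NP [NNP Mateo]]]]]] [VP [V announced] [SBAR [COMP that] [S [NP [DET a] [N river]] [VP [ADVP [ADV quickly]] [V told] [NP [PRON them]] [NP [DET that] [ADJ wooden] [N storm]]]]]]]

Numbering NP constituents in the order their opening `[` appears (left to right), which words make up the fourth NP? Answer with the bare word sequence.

The NP opening brackets appear, in order, over: "their local valley under my bridge on Mateo"; "my bridge on Mateo"; "Mateo"; "a river"; "them"; "that wooden storm". The fourth one spans "a river".

a river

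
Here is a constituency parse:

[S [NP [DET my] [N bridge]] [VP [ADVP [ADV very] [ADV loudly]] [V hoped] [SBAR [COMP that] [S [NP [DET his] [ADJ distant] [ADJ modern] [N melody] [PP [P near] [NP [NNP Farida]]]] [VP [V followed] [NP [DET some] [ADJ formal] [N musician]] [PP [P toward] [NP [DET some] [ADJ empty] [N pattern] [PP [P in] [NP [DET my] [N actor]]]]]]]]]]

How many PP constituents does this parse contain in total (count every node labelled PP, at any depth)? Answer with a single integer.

Listing each PP by its span: [PP near Farida]; [PP toward some empty pattern in my actor]; [PP in my actor] — that makes 3.

3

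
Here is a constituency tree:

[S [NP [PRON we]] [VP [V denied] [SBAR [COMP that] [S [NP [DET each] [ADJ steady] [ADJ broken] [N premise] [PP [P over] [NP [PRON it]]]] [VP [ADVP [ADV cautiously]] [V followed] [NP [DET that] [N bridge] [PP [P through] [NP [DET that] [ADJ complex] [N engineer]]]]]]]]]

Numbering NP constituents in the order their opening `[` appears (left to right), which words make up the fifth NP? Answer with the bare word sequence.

that complex engineer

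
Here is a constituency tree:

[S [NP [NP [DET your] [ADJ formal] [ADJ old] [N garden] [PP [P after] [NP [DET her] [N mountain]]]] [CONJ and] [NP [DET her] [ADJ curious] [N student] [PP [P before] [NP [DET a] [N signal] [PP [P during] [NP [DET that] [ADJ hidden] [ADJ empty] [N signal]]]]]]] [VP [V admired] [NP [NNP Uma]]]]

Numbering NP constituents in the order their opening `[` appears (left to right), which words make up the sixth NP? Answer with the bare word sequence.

that hidden empty signal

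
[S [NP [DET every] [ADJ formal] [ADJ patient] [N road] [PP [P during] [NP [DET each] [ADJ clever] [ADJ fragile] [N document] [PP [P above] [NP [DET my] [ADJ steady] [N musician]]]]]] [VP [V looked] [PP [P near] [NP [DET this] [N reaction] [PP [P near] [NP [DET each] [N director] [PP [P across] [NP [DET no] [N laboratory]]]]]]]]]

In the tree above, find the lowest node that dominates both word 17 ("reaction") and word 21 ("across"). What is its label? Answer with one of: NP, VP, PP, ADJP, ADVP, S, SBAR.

Word 17 lies under S → VP → PP → NP → N; word 21 lies under S → VP → PP → NP → PP → NP → PP → P. The lowest shared node is the NP.

NP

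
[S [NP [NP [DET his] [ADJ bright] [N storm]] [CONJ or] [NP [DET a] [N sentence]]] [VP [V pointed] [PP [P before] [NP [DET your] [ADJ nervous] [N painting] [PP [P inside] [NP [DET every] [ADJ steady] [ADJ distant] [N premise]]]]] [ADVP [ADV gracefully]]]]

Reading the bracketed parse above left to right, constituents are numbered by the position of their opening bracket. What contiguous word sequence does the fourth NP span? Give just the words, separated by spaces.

Opening `[NP` markers occur at word positions 1, 1, 5, 9, 13; the fourth of these opens the constituent [NP your nervous painting inside every steady distant premise].

your nervous painting inside every steady distant premise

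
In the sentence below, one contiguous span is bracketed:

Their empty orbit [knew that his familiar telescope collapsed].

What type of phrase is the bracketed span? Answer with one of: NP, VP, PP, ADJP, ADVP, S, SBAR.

VP

The bracketed span "knew that his familiar telescope collapsed" is headed by "knew", making it a verb phrase (VP).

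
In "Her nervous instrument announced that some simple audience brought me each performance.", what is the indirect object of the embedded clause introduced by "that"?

me

The verb of the embedded clause introduced by "that" is "brought"; its indirect object is the NP "me".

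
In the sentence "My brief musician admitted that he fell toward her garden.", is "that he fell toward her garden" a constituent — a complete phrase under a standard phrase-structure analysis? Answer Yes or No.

The sequence corresponds to a single SBAR node — the subordinate clause "that he fell toward her garden".

Yes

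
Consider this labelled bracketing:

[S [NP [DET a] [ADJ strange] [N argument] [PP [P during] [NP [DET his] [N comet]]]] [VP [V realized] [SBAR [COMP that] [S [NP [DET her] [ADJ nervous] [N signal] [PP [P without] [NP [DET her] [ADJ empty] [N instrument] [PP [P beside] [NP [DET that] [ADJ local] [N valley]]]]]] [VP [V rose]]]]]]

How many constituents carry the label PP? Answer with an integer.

3

Scanning left to right, an opening `[PP` appears at word positions 4, 12, 16 — 3 in total.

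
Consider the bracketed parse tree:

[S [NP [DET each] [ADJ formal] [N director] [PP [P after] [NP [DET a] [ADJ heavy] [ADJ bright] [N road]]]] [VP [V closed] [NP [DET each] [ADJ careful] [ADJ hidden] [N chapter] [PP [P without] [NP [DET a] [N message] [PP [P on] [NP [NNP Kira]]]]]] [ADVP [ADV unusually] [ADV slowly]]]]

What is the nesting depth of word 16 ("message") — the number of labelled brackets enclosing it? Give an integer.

6

Path from the root down to the word: S → VP → NP → PP → NP → N. That is 6 enclosing brackets.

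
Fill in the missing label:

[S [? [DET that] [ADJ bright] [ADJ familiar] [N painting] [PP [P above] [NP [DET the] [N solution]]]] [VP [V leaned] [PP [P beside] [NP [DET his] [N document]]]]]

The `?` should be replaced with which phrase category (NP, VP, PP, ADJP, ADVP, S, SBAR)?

NP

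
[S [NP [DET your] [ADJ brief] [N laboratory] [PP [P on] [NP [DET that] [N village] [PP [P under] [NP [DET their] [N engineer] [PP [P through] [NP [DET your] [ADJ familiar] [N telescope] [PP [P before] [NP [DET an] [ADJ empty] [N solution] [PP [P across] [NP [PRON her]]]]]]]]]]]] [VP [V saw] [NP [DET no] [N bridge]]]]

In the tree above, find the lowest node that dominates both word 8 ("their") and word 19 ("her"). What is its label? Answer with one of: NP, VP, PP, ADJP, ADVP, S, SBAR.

NP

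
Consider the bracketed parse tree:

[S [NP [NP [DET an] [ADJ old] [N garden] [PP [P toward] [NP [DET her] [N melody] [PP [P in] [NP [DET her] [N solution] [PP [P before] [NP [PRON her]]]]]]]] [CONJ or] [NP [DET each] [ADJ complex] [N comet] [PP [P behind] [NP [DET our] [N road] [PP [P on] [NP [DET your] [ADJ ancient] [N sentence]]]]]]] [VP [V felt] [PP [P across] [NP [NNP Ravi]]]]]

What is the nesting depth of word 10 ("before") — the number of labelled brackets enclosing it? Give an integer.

9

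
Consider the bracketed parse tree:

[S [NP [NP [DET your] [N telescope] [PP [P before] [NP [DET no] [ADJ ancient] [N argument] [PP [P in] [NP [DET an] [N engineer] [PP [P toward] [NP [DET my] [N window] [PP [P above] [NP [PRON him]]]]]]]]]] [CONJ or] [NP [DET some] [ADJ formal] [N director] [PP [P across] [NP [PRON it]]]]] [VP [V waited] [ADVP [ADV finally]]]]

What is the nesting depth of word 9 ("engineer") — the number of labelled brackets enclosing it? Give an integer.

8

Path from the root down to the word: S → NP → NP → PP → NP → PP → NP → N. That is 8 enclosing brackets.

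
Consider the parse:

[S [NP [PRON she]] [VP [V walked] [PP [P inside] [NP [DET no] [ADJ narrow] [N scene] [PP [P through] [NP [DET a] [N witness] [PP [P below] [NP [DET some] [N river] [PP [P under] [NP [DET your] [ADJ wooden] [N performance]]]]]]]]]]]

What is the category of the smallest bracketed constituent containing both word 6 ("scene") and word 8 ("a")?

NP

Both words fall inside [NP no narrow scene through a witness below some river under your wooden performance] (words 4–16), and no smaller constituent contains them both. Label: NP.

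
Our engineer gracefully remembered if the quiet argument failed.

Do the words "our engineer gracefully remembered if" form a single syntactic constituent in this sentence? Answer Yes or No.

No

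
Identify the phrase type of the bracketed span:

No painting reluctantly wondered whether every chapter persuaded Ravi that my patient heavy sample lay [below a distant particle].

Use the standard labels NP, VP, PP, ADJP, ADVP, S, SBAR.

PP

The span is built around the preposition "below" — a prepositional phrase (PP).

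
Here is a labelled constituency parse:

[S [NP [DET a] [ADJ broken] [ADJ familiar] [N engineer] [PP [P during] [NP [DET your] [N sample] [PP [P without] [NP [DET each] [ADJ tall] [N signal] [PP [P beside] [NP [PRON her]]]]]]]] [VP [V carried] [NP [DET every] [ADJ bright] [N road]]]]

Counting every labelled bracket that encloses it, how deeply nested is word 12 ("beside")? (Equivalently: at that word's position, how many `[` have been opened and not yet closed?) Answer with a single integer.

8

Counting open brackets not yet closed at "beside": [S [NP [PP [NP [PP [NP [PP [P = 8.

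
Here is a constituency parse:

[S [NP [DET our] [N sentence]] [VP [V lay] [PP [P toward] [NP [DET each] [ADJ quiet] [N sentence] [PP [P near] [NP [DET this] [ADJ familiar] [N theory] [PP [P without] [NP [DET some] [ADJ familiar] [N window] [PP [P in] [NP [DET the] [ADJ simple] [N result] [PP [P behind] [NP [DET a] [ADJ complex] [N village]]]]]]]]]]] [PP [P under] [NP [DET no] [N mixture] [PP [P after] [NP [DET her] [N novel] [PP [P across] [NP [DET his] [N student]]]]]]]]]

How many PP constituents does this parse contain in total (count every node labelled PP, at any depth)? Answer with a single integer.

Listing each PP by its span: [PP toward each quiet sentence near this familiar theory without some familiar window in the simple result behind a complex village]; [PP near this familiar theory without some familiar window in the simple result behind a complex village]; [PP without some familiar window in the simple result behind a complex village]; [PP in the simple result behind a complex village]; [PP behind a complex village]; [PP under no mixture after her novel across his student] … — that makes 8.

8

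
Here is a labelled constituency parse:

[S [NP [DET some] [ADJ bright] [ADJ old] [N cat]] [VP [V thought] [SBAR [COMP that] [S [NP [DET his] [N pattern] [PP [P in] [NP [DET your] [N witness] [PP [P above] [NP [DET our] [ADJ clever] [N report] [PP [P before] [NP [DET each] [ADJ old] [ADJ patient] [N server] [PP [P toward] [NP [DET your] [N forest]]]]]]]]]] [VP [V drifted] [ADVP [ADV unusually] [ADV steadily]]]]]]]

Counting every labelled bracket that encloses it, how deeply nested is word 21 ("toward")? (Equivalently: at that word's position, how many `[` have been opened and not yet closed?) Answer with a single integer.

13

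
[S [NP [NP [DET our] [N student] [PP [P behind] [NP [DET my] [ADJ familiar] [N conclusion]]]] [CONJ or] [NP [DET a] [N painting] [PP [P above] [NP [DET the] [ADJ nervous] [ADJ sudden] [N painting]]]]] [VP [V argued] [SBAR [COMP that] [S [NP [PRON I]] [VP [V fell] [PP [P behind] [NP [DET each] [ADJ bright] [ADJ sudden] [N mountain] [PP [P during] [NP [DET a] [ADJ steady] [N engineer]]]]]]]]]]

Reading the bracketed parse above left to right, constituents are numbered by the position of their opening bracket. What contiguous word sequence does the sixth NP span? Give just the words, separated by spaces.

I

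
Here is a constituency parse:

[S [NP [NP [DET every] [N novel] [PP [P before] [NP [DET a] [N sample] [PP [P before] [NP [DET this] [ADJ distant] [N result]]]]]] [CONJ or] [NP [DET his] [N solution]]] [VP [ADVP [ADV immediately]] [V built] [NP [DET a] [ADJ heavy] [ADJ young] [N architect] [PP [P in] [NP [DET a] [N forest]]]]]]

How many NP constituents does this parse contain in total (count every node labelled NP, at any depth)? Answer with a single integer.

7

The NP constituents are: [NP every novel before a sample before this distant result or his solution]; [NP every novel before a sample before this distant result]; [NP a sample before this distant result]; [NP this distant result]; [NP his solution]; [NP a heavy young architect in a forest] …. Total: 7.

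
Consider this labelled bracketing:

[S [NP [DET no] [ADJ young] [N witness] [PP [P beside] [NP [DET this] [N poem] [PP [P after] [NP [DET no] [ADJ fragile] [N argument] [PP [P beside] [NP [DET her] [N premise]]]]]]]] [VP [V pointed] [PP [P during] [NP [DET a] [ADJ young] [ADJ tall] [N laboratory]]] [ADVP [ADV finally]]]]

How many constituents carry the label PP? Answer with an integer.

4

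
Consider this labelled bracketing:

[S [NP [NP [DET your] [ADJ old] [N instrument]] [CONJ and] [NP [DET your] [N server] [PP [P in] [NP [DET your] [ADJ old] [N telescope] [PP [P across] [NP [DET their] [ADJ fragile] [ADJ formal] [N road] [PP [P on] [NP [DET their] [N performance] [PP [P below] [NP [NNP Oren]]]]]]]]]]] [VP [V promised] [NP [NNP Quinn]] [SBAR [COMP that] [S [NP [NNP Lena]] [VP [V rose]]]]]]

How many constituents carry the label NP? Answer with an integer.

Scanning left to right, an opening `[NP` appears at word positions 1, 1, 5, 8, 12, 17, 20, 22, 24 — 9 in total.

9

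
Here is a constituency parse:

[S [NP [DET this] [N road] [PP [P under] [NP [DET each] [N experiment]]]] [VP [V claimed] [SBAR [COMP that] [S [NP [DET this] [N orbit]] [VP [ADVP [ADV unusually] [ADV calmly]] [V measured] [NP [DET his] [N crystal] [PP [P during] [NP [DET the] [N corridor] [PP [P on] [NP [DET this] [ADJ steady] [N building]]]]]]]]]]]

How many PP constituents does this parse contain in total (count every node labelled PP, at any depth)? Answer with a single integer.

3

Listing each PP by its span: [PP under each experiment]; [PP during the corridor on this steady building]; [PP on this steady building] — that makes 3.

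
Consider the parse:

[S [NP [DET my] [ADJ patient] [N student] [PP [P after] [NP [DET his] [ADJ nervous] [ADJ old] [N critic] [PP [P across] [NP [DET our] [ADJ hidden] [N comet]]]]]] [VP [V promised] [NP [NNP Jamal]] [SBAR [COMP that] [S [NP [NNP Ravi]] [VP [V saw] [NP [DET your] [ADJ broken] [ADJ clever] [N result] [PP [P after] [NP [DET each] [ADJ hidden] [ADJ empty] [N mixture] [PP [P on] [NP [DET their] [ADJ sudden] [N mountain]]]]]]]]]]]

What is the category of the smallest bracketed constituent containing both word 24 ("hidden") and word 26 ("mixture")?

NP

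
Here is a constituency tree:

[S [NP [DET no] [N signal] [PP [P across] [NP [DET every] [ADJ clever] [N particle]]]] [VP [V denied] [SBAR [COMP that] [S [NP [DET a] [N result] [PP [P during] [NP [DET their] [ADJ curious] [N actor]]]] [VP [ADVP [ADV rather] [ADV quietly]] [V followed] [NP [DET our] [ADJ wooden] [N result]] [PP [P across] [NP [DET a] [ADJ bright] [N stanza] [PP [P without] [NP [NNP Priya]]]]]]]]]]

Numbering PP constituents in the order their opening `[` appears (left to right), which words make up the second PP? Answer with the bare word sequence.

during their curious actor

Opening `[PP` markers occur at word positions 3, 11, 21, 25; the second of these opens the constituent [PP during their curious actor].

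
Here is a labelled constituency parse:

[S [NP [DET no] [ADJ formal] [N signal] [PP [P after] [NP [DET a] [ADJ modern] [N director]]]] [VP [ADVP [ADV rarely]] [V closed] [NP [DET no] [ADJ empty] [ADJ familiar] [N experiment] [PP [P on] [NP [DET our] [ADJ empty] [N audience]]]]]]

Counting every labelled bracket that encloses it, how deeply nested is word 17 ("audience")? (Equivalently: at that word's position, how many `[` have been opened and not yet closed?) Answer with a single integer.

6

Counting open brackets not yet closed at "audience": [S [VP [NP [PP [NP [N = 6.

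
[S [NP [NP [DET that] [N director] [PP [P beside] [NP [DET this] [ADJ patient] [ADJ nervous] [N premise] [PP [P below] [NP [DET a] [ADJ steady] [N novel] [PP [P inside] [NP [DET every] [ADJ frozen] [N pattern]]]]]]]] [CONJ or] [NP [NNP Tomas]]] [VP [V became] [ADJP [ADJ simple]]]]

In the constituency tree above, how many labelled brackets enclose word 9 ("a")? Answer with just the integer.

The word sits inside DET, which is inside NP, inside PP, inside NP, inside PP, inside NP, inside NP, inside S — 8 brackets in all.

8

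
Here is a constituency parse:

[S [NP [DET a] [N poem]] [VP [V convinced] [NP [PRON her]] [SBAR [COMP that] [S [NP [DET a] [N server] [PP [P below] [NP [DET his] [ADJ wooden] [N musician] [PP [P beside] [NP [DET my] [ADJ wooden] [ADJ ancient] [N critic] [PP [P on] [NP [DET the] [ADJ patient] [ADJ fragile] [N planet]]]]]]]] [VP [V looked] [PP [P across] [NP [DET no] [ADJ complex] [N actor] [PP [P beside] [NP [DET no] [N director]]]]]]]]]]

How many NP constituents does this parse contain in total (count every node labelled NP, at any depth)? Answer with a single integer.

8

Listing each NP by its span: [NP a poem]; [NP her]; [NP a server below his wooden musician beside my wooden ancient critic on the patient fragile planet]; [NP his wooden musician beside my wooden ancient critic on the patient fragile planet]; [NP my wooden ancient critic on the patient fragile planet]; [NP the patient fragile planet] … — that makes 8.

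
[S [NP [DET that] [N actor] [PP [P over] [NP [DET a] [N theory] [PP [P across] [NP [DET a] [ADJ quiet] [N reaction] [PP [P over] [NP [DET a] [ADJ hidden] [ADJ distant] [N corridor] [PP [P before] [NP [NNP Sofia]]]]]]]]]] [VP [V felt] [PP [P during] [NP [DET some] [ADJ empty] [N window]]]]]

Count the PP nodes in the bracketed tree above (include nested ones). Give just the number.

5

Listing each PP by its span: [PP over a theory across a quiet reaction over a hidden distant corridor before Sofia]; [PP across a quiet reaction over a hidden distant corridor before Sofia]; [PP over a hidden distant corridor before Sofia]; [PP before Sofia]; [PP during some empty window] — that makes 5.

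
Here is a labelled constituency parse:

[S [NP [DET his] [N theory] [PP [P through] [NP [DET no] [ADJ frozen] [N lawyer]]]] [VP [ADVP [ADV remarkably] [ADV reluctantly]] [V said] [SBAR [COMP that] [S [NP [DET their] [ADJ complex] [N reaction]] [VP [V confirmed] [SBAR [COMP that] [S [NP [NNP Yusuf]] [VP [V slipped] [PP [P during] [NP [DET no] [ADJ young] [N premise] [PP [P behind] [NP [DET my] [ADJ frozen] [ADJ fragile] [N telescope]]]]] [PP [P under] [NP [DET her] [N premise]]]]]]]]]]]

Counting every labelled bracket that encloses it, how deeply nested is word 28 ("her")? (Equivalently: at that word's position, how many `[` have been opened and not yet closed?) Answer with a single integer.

11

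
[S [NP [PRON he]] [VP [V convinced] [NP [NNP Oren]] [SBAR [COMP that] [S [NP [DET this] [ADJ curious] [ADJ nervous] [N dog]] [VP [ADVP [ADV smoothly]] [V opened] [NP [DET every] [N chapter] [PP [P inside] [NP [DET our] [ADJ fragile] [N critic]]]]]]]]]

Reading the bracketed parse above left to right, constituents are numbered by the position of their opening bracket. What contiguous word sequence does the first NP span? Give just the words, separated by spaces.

Opening `[NP` markers occur at word positions 1, 3, 5, 11, 14; the first of these opens the constituent [NP he].

he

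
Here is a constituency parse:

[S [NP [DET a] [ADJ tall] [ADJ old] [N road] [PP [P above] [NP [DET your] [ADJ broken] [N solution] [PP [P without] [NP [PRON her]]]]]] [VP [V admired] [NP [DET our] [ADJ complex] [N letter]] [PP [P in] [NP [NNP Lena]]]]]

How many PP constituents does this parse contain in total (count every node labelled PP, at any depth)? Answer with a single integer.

3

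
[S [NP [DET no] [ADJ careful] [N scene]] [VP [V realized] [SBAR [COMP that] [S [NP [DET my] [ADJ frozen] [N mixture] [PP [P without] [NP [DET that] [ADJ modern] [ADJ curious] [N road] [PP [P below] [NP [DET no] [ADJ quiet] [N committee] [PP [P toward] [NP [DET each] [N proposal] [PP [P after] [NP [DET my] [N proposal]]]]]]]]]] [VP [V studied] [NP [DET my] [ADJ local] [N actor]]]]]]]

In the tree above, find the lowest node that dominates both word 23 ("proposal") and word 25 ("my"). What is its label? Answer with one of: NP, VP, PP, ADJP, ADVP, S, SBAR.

S

The smallest bracket enclosing both words is [S my frozen mixture without that modern curious road below no quiet committee toward each proposal after my proposal studied my local actor], so the label is S.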